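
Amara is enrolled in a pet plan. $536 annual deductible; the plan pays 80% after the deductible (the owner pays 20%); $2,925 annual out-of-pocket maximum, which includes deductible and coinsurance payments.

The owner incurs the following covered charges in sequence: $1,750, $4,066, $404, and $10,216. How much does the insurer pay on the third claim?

$323.20

Claim 1 ($1,750): $536 finishes the deductible; $1,214 goes to coinsurance; owner's 20% is $242.80. Owner pays $778.80; OOP now $778.80. Plan pays $1,750 − $778.80 = $971.20.
Claim 2 ($4,066): deductible already satisfied, so owner's share is 20% × $4,066 = $813.20. Owner owes $813.20 (running OOP $1,592). Plan pays $4,066 − $813.20 = $3,252.80.
Claim 3 ($404): 20% coinsurance on $404 = $80.80. Owner owes $80.80 (running OOP $1,672.80). Plan pays $404 − $80.80 = $323.20.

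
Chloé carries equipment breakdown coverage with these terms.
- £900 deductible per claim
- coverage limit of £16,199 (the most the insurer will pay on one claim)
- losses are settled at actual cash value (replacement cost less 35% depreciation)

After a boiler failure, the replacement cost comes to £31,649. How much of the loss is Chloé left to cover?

Actual cash value after 35% depreciation: £31,649 × 65% = £20,571.85.
Subtract the deductible: £20,571.85 − £900 = £19,671.85.
£19,671.85 exceeds the £16,199 limit, so the insurer pays the limit: £16,199.
Business owner's share is the uncovered remainder: £31,649 − £16,199 = £15,450.

£15,450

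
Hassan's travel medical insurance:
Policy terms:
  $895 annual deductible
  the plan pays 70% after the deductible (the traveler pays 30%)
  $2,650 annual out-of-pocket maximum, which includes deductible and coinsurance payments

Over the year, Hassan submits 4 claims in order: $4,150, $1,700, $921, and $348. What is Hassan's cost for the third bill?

$268.50

#1 ($4,150): $895 to deductible, leaving $3,255; traveler's 30% is $976.50. Cost to traveler: $1,871.50. OOP to date $1,871.50.
#2 ($1,700): 30% coinsurance on $1,700 = $510. Traveler pays $510; OOP now $2,381.50.
#3 ($921): deductible already satisfied, so traveler's share is 30% × $921 = $276.30. OOP would hit $2,657.80 > $2,650, so the cap limits the traveler to $2,650 − $2,381.50 = $268.50.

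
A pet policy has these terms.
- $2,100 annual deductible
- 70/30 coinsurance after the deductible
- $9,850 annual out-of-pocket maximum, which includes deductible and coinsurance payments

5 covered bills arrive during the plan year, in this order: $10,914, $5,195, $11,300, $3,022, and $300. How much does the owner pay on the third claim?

#1 ($10,914): $2,100 finishes the deductible; $8,814 goes to coinsurance; 30% of $8,814 = $2,644.20. Owner pays $4,744.20; OOP now $4,744.20.
#2 ($5,195): 30% coinsurance on $5,195 = $1,558.50. Owner owes $1,558.50 (running OOP $6,302.70).
#3 ($11,300): deductible met; 30% of $11,300 = $3,390. Cost to owner: $3,390. OOP to date $9,692.70.

$3,390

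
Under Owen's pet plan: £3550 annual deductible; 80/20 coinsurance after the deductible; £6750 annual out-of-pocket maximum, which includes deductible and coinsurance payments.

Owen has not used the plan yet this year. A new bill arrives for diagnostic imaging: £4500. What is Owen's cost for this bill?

£3740

Nothing has been paid toward the £3550 deductible, so the first £3550 of this charge is applied there.
The remaining £950 (= £4500 − £3550) moves to coinsurance.
20% of £950 = £190 falls to the owner.
So the owner owes £3550 + £190 = £3740 before any cap.
Total out-of-pocket so far would be £0 + £3740 = £3740, below the £6750 cap — no reduction.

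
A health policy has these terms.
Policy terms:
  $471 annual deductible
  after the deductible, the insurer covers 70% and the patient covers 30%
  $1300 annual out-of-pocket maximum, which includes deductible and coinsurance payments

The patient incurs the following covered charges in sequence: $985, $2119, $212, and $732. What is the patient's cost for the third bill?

$39.10

Bill 1, $985: deductible takes $471, $514 remains; coinsurance $514 × 30% = $154.20. Cost to patient: $625.20. OOP to date $625.20.
Bill 2, $2119: deductible already satisfied, so patient's share is 30% × $2119 = $635.70. Cost to patient: $635.70. OOP to date $1260.90.
Bill 3, $212: deductible met; 30% of $212 = $63.60. OOP would hit $1324.50 > $1300, so the cap limits the patient to $1300 − $1260.90 = $39.10.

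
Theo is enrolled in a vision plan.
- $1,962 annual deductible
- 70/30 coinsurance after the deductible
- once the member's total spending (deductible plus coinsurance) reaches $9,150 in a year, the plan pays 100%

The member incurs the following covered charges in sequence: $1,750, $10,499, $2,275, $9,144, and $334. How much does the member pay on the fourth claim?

$2,743.20

Claim 1 ($1,750): fully absorbed by the deductible. Member pays $1,750; OOP now $1,750.
Claim 2 ($10,499): deductible takes $212, $10,287 remains; coinsurance $10,287 × 30% = $3,086.10. Member pays $3,298.10; OOP now $5,048.10.
Claim 3 ($2,275): deductible already satisfied, so member's share is 30% × $2,275 = $682.50. Member pays $682.50; OOP now $5,730.60.
Claim 4 ($9,144): 30% coinsurance on $9,144 = $2,743.20. Cost to member: $2,743.20. OOP to date $8,473.80.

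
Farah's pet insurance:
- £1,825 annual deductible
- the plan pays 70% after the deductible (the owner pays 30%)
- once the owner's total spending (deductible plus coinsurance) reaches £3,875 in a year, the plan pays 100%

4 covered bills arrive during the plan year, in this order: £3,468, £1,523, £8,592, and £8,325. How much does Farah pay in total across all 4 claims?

Bill 1, £3,468: £1,825 to deductible, leaving £1,643; owner's 30% is £492.90. Cost to owner: £2,317.90. OOP to date £2,317.90.
Bill 2, £1,523: deductible met; 30% of £1,523 = £456.90. Owner owes £456.90 (running OOP £2,774.80).
Bill 3, £8,592: deductible already satisfied, so owner's share is 30% × £8,592 = £2,577.60. Adding that to £2,774.80 gives £5,352.40, past the £3,875 cap; owner pays only £3,875 − £2,774.80 = £1,100.20.
Bill 4, £8,325: deductible met; 30% of £8,325 = £2,497.50. That would push OOP to £6,372.50, over the £3,875 cap, so owner pays £3,875 − £3,875 = £0.
Total paid by the owner: £2,317.90 + £456.90 + £1,100.20 + £0 = £3,875.

£3,875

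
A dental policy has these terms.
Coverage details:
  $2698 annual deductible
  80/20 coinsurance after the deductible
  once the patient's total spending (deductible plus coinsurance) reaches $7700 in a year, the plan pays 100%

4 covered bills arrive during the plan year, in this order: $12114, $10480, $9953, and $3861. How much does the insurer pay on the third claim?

$8930.20

Bill 1, $12114: $2698 to deductible, leaving $9416; patient's 20% is $1883.20. Cost to patient: $4581.20. OOP to date $4581.20. Plan pays $12114 − $4581.20 = $7532.80.
Bill 2, $10480: deductible met; 20% of $10480 = $2096. Patient pays $2096; OOP now $6677.20. Plan pays $10480 − $2096 = $8384.
Bill 3, $9953: 20% coinsurance on $9953 = $1990.60. That would push OOP to $8667.80, over the $7700 cap, so patient pays $7700 − $6677.20 = $1022.80. Plan pays $9953 − $1022.80 = $8930.20.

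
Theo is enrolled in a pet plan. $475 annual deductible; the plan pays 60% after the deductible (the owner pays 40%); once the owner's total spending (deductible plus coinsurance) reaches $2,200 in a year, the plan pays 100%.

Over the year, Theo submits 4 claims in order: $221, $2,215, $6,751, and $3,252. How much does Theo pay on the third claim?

Bill 1, $221: all of it applies to the deductible. Owner owes $221 (running OOP $221).
Bill 2, $2,215: deductible takes $254, $1,961 remains; owner's 40% is $784.40. Owner pays $1,038.40; OOP now $1,259.40.
Bill 3, $6,751: deductible met; 40% of $6,751 = $2,700.40. Adding that to $1,259.40 gives $3,959.80, past the $2,200 cap; owner pays only $2,200 − $1,259.40 = $940.60.

$940.60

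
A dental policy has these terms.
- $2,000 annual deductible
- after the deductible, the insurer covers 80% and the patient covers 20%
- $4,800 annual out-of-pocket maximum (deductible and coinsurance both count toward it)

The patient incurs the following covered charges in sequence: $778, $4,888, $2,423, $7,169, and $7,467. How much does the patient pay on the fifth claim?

Claim 1 — $778: entire amount goes to the deductible. Patient pays $778; OOP now $778.
Claim 2 — $4,888: deductible takes $1,222, $3,666 remains; coinsurance $3,666 × 20% = $733.20. Cost to patient: $1,955.20. OOP to date $2,733.20.
Claim 3 — $2,423: deductible already satisfied, so patient's share is 20% × $2,423 = $484.60. Cost to patient: $484.60. OOP to date $3,217.80.
Claim 4 — $7,169: deductible already satisfied, so patient's share is 20% × $7,169 = $1,433.80. Patient owes $1,433.80 (running OOP $4,651.60).
Claim 5 — $7,467: deductible met; 20% of $7,467 = $1,493.40. That would push OOP to $6,145, over the $4,800 cap, so patient pays $4,800 − $4,651.60 = $148.40.

$148.40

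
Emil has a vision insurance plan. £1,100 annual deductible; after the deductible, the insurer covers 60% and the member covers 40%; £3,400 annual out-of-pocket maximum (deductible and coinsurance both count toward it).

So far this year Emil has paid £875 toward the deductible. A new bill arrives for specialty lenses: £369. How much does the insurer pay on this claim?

£86.40

Deductible still to meet: £1,100 − £875 = £225.
After the £225 deductible portion, £369 − £225 = £144 is subject to coinsurance.
Member's 40% share of £144 is £57.60.
That puts the member's cost at £225 + £57.60 = £282.60 before any cap.
Total out-of-pocket so far would be £875 + £282.60 = £1,157.60, below the £3,400 cap — no reduction.
The plan picks up £369 − £282.60 = £86.40.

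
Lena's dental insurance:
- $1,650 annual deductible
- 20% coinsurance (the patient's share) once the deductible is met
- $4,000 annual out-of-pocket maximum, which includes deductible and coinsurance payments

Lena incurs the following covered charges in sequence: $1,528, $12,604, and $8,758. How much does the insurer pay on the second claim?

Claim 1 — $1,528: fully absorbed by the deductible. Patient owes $1,528 (running OOP $1,528). Plan pays $1,528 − $1,528 = $0.
Claim 2 — $12,604: $122 finishes the deductible; $12,482 goes to coinsurance; coinsurance $12,482 × 20% = $2,496.40. Deductible plus coinsurance: $122 + $2,496.40 = $2,618.40. That would push OOP to $4,146.40, over the $4,000 cap, so patient pays $4,000 − $1,528 = $2,472. Plan pays $12,604 − $2,472 = $10,132.

$10,132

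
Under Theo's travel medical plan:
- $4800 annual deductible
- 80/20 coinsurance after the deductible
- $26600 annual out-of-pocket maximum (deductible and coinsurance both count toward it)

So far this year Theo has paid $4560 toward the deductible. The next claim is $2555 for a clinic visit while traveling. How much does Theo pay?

$4560 of the $4800 deductible is already met, leaving $240.
That leaves $2555 − $240 = $2315 for coinsurance.
20% of $2315 = $463 falls to the traveler.
Traveler responsibility before any cap: $240 + $463 = $703.
Total out-of-pocket so far would be $4560 + $703 = $5263, below the $26600 cap — no reduction.

$703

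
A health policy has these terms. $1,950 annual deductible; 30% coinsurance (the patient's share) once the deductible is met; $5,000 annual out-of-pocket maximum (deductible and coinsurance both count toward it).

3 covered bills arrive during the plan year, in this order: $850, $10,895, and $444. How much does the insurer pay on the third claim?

$332.50

Bill 1, $850: all of it applies to the deductible. Patient pays $850; OOP now $850. Insurer: $850 − $850 = $0.
Bill 2, $10,895: deductible takes $1,100, $9,795 remains; 30% of $9,795 = $2,938.50. Patient owes $4,038.50 (running OOP $4,888.50). Insurer: $10,895 − $4,038.50 = $6,856.50.
Bill 3, $444: deductible already satisfied, so patient's share is 30% × $444 = $133.20. That would push OOP to $5,021.70, over the $5,000 cap, so patient pays $5,000 − $4,888.50 = $111.50. Insurer: $444 − $111.50 = $332.50.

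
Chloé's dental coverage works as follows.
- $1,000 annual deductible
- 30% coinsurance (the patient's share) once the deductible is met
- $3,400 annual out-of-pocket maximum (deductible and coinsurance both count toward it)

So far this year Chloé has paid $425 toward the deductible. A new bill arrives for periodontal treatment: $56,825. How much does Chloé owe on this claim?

$2,975

Deductible still to meet: $1,000 − $425 = $575.
That leaves $56,825 − $575 = $56,250 for coinsurance.
Coinsurance: $56,250 × 30% = $16,875.
So the patient owes $575 + $16,875 = $17,450 before any cap.
That would bring total out-of-pocket to $17,875, past the $3,400 cap. The patient is capped at $3,400 − $425 = $2,975 on this claim.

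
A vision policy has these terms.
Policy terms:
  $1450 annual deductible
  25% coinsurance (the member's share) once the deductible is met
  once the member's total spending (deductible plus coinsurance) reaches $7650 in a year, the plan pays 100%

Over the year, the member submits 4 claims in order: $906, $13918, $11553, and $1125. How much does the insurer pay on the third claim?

Claim 1 ($906): entire amount goes to the deductible. Member owes $906 (running OOP $906). Plan pays $906 − $906 = $0.
Claim 2 ($13918): $544 finishes the deductible; $13374 goes to coinsurance; 25% of $13374 = $3343.50. Cost to member: $3887.50. OOP to date $4793.50. Plan pays $13918 − $3887.50 = $10030.50.
Claim 3 ($11553): deductible met; 25% of $11553 = $2888.25. OOP would hit $7681.75 > $7650, so the cap limits the member to $7650 − $4793.50 = $2856.50. Insurer: $11553 − $2856.50 = $8696.50.

$8696.50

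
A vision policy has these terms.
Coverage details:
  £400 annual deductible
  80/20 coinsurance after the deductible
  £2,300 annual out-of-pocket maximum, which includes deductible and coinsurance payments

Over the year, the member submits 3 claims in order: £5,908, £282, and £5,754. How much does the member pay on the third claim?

Claim 1 (£5,908): £400 finishes the deductible; £5,508 goes to coinsurance; coinsurance £5,508 × 20% = £1,101.60. Cost to member: £1,501.60. OOP to date £1,501.60.
Claim 2 (£282): deductible already satisfied, so member's share is 20% × £282 = £56.40. Member owes £56.40 (running OOP £1,558).
Claim 3 (£5,754): deductible met; 20% of £5,754 = £1,150.80. That would push OOP to £2,708.80, over the £2,300 cap, so member pays £2,300 − £1,558 = £742.

£742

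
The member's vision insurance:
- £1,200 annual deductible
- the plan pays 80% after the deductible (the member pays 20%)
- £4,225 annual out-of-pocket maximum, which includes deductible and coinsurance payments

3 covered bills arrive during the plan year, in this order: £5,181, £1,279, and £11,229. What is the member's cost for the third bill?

Claim 1 (£5,181): £1,200 to deductible, leaving £3,981; coinsurance £3,981 × 20% = £796.20. Cost to member: £1,996.20. OOP to date £1,996.20.
Claim 2 (£1,279): deductible met; 20% of £1,279 = £255.80. Member pays £255.80; OOP now £2,252.
Claim 3 (£11,229): 20% coinsurance on £11,229 = £2,245.80. That would push OOP to £4,497.80, over the £4,225 cap, so member pays £4,225 − £2,252 = £1,973.

£1,973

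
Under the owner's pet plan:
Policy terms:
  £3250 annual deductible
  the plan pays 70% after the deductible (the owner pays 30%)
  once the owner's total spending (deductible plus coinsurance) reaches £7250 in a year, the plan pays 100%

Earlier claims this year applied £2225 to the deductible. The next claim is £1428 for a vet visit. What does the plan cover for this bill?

£2225 of the £3250 deductible is already met, leaving £1025.
The remaining £403 (= £1428 − £1025) moves to coinsurance.
Owner's 30% share of £403 is £120.90.
So the owner owes £1025 + £120.90 = £1145.90 before any cap.
Cumulative spending £2225 + £1145.90 = £3370.90 stays under the £7250 maximum.
The insurer covers the remainder: £1428 − £1145.90 = £282.10.

£282.10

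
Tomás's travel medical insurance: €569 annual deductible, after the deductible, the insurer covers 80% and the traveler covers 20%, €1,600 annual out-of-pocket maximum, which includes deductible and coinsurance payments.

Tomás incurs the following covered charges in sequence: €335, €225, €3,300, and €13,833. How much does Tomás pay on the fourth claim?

€372.80

Claim 1 — €335: fully absorbed by the deductible. Traveler pays €335; OOP now €335.
Claim 2 — €225: fully absorbed by the deductible. Traveler owes €225 (running OOP €560).
Claim 3 — €3,300: €9 finishes the deductible; €3,291 goes to coinsurance; 20% of €3,291 = €658.20. Cost to traveler: €667.20. OOP to date €1,227.20.
Claim 4 — €13,833: deductible already satisfied, so traveler's share is 20% × €13,833 = €2,766.60. That would push OOP to €3,993.80, over the €1,600 cap, so traveler pays €1,600 − €1,227.20 = €372.80.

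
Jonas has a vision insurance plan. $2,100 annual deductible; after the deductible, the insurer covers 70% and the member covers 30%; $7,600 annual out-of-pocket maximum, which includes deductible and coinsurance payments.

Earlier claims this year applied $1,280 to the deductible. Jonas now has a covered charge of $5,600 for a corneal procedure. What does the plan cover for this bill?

Remaining deductible: $2,100 − $1,280 = $820.
After the $820 deductible portion, $5,600 − $820 = $4,780 is subject to coinsurance.
Coinsurance: $4,780 × 30% = $1,434.
Member responsibility before any cap: $820 + $1,434 = $2,254.
Cumulative spending $1,280 + $2,254 = $3,534 stays under the $7,600 maximum.
The insurer covers the remainder: $5,600 − $2,254 = $3,346.

$3,346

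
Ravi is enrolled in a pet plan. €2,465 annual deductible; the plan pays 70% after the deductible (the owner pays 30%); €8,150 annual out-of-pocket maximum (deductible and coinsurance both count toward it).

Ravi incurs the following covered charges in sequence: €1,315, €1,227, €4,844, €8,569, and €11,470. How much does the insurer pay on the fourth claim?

Claim 1 (€1,315): fully absorbed by the deductible. Cost to owner: €1,315. OOP to date €1,315. Plan pays €1,315 − €1,315 = €0.
Claim 2 (€1,227): €1,150 finishes the deductible; €77 goes to coinsurance; owner's 30% is €23.10. Owner owes €1,173.10 (running OOP €2,488.10). Plan pays €1,227 − €1,173.10 = €53.90.
Claim 3 (€4,844): deductible met; 30% of €4,844 = €1,453.20. Cost to owner: €1,453.20. OOP to date €3,941.30. Plan pays €4,844 − €1,453.20 = €3,390.80.
Claim 4 (€8,569): 30% coinsurance on €8,569 = €2,570.70. Owner owes €2,570.70 (running OOP €6,512). Insurer: €8,569 − €2,570.70 = €5,998.30.

€5,998.30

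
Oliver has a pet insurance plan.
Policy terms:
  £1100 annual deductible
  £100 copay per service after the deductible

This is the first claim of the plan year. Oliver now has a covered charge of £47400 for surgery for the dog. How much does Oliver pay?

Deductible not yet touched, so the first £1100 of the bill goes to the deductible.
After the £1100 deductible portion, £47400 − £1100 = £46300 is subject to the copay.
Copay on this service: £100.
Owner responsibility: £1100 + £100 = £1200.

£1200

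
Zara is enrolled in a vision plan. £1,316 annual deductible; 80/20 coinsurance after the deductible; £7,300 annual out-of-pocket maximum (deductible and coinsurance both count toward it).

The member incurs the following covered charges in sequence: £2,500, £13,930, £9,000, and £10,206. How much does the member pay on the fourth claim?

#1 (£2,500): £1,316 to deductible, leaving £1,184; 20% of £1,184 = £236.80. Cost to member: £1,552.80. OOP to date £1,552.80.
#2 (£13,930): deductible met; 20% of £13,930 = £2,786. Cost to member: £2,786. OOP to date £4,338.80.
#3 (£9,000): deductible already satisfied, so member's share is 20% × £9,000 = £1,800. Cost to member: £1,800. OOP to date £6,138.80.
#4 (£10,206): deductible already satisfied, so member's share is 20% × £10,206 = £2,041.20. OOP would hit £8,180 > £7,300, so the cap limits the member to £7,300 − £6,138.80 = £1,161.20.

£1,161.20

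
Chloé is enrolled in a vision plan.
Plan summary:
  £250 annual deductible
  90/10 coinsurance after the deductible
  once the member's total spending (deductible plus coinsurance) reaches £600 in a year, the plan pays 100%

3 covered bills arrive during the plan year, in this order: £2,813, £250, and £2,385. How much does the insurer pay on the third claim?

Claim 1 — £2,813: £250 finishes the deductible; £2,563 goes to coinsurance; 10% of £2,563 = £256.30. Member owes £506.30 (running OOP £506.30). Plan pays £2,813 − £506.30 = £2,306.70.
Claim 2 — £250: deductible already satisfied, so member's share is 10% × £250 = £25. Cost to member: £25. OOP to date £531.30. Plan pays £250 − £25 = £225.
Claim 3 — £2,385: deductible already satisfied, so member's share is 10% × £2,385 = £238.50. That would push OOP to £769.80, over the £600 cap, so member pays £600 − £531.30 = £68.70. Insurer: £2,385 − £68.70 = £2,316.30.

£2,316.30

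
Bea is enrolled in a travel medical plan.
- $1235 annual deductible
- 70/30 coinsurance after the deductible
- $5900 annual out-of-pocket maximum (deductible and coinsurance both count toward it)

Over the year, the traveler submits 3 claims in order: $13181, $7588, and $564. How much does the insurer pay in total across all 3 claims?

$15433

#1 ($13181): deductible takes $1235, $11946 remains; coinsurance $11946 × 30% = $3583.80. Cost to traveler: $4818.80. OOP to date $4818.80. Insurer: $13181 − $4818.80 = $8362.20.
#2 ($7588): deductible met; 30% of $7588 = $2276.40. Adding that to $4818.80 gives $7095.20, past the $5900 cap; traveler pays only $5900 − $4818.80 = $1081.20. Plan pays $7588 − $1081.20 = $6506.80.
#3 ($564): deductible met; 30% of $564 = $169.20. Adding that to $5900 gives $6069.20, past the $5900 cap; traveler pays only $5900 − $5900 = $0. Insurer: $564 − $0 = $564.
Insurer total: $8362.20 + $6506.80 + $564 = $15433.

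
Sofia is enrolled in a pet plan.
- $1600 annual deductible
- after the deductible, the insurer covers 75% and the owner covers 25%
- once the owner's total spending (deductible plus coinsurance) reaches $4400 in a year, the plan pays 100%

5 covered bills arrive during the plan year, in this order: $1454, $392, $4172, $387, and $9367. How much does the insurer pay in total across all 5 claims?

#1 ($1454): all of it applies to the deductible. Owner pays $1454; OOP now $1454. Insurer: $1454 − $1454 = $0.
#2 ($392): deductible takes $146, $246 remains; 25% of $246 = $61.50. Owner owes $207.50 (running OOP $1661.50). Insurer: $392 − $207.50 = $184.50.
#3 ($4172): deductible already satisfied, so owner's share is 25% × $4172 = $1043. Cost to owner: $1043. OOP to date $2704.50. Insurer: $4172 − $1043 = $3129.
#4 ($387): deductible already satisfied, so owner's share is 25% × $387 = $96.75. Owner owes $96.75 (running OOP $2801.25). Insurer: $387 − $96.75 = $290.25.
#5 ($9367): deductible already satisfied, so owner's share is 25% × $9367 = $2341.75. That would push OOP to $5143, over the $4400 cap, so owner pays $4400 − $2801.25 = $1598.75. Insurer: $9367 − $1598.75 = $7768.25.
Insurer total = bills − owner's total = $15772 − $4400 = $11372.

$11372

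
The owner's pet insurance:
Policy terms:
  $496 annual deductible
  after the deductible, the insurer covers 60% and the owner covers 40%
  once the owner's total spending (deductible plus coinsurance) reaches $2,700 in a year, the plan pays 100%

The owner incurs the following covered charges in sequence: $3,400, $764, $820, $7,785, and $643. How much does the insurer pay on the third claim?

Claim 1 ($3,400): $496 finishes the deductible; $2,904 goes to coinsurance; 40% of $2,904 = $1,161.60. Owner pays $1,657.60; OOP now $1,657.60. Plan pays $3,400 − $1,657.60 = $1,742.40.
Claim 2 ($764): deductible already satisfied, so owner's share is 40% × $764 = $305.60. Owner owes $305.60 (running OOP $1,963.20). Plan pays $764 − $305.60 = $458.40.
Claim 3 ($820): deductible already satisfied, so owner's share is 40% × $820 = $328. Cost to owner: $328. OOP to date $2,291.20. Insurer: $820 − $328 = $492.

$492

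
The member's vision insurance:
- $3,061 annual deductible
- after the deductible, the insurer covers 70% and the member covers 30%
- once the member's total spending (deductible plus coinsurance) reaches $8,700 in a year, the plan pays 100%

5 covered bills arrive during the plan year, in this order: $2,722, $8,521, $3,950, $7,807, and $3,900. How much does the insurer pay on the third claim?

Claim 1 — $2,722: entire amount goes to the deductible. Member owes $2,722 (running OOP $2,722). Insurer: $2,722 − $2,722 = $0.
Claim 2 — $8,521: $339 finishes the deductible; $8,182 goes to coinsurance; 30% of $8,182 = $2,454.60. Member pays $2,793.60; OOP now $5,515.60. Plan pays $8,521 − $2,793.60 = $5,727.40.
Claim 3 — $3,950: 30% coinsurance on $3,950 = $1,185. Cost to member: $1,185. OOP to date $6,700.60. Insurer: $3,950 − $1,185 = $2,765.

$2,765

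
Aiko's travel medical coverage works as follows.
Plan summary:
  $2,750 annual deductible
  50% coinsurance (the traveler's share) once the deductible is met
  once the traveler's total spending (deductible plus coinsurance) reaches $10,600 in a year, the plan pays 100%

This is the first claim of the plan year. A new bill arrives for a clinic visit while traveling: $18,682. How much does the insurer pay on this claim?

Nothing has been paid toward the $2,750 deductible, so the first $2,750 of this charge is applied there.
The remaining $15,932 (= $18,682 − $2,750) moves to coinsurance.
50% of $15,932 = $7,966 falls to the traveler.
Traveler responsibility before any cap: $2,750 + $7,966 = $10,716.
Adding $10,716 to the $0 already spent would give $10,716, which exceeds the $10,600 cap; the traveler pays just $10,600 − $0 = $10,600.
The plan picks up $18,682 − $10,600 = $8,082.

$8,082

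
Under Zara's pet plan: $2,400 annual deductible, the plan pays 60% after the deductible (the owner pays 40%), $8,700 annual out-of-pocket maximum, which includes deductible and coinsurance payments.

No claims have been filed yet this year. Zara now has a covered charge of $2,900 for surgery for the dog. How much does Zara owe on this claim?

$2,600

The full $2,400 deductible is still open; $2,400 of this bill applies to it.
After the $2,400 deductible portion, $2,900 − $2,400 = $500 is subject to coinsurance.
40% of $500 = $200 falls to the owner.
Owner responsibility before any cap: $2,400 + $200 = $2,600.
Year-to-date out-of-pocket becomes $0 + $2,600 = $2,600, still under the $8,700 maximum, so no cap applies.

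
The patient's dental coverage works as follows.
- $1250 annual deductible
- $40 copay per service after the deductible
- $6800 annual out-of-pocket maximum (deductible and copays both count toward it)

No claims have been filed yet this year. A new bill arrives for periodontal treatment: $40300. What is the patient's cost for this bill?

Nothing has been paid toward the $1250 deductible, so the first $1250 of this charge is applied there.
That leaves $40300 − $1250 = $39050 for the copay.
Copay on this service: $40.
So the patient owes $1250 + $40 = $1290 before any cap.
Total out-of-pocket so far would be $0 + $1290 = $1290, below the $6800 cap — no reduction.

$1290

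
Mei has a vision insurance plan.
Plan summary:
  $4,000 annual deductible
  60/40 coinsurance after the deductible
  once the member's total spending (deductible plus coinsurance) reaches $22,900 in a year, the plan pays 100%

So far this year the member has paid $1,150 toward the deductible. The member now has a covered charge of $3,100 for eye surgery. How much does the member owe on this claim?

$1,150 of the $4,000 deductible is already met, leaving $2,850.
After the $2,850 deductible portion, $3,100 − $2,850 = $250 is subject to coinsurance.
Member's 40% share of $250 is $100.
So the member owes $2,850 + $100 = $2,950 before any cap.
Total out-of-pocket so far would be $1,150 + $2,950 = $4,100, below the $22,900 cap — no reduction.

$2,950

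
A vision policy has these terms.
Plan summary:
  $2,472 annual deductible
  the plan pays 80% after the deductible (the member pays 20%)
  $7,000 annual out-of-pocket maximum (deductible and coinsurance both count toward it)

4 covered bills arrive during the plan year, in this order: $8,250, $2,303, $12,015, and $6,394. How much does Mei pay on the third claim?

$2,403

#1 ($8,250): $2,472 to deductible, leaving $5,778; member's 20% is $1,155.60. Member pays $3,627.60; OOP now $3,627.60.
#2 ($2,303): 20% coinsurance on $2,303 = $460.60. Cost to member: $460.60. OOP to date $4,088.20.
#3 ($12,015): 20% coinsurance on $12,015 = $2,403. Cost to member: $2,403. OOP to date $6,491.20.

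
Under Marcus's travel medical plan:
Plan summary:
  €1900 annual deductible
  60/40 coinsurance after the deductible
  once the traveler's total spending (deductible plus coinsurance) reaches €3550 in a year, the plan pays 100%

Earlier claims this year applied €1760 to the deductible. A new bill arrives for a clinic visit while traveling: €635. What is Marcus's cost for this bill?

€338

€1760 of the €1900 deductible is already met, leaving €140.
The remaining €495 (= €635 − €140) moves to coinsurance.
Traveler's 40% share of €495 is €198.
Traveler responsibility before any cap: €140 + €198 = €338.
Total out-of-pocket so far would be €1760 + €338 = €2098, below the €3550 cap — no reduction.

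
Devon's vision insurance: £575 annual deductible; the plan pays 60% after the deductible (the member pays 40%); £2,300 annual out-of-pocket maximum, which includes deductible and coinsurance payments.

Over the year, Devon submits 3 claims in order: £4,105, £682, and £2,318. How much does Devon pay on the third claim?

£40.20

Claim 1 — £4,105: £575 finishes the deductible; £3,530 goes to coinsurance; 40% of £3,530 = £1,412. Member owes £1,987 (running OOP £1,987).
Claim 2 — £682: deductible already satisfied, so member's share is 40% × £682 = £272.80. Member pays £272.80; OOP now £2,259.80.
Claim 3 — £2,318: deductible met; 40% of £2,318 = £927.20. Adding that to £2,259.80 gives £3,187, past the £2,300 cap; member pays only £2,300 − £2,259.80 = £40.20.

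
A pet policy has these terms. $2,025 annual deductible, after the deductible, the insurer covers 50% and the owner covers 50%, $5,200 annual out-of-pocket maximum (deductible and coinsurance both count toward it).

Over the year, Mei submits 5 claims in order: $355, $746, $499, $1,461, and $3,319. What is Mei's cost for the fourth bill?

$943

Claim 1 — $355: entire amount goes to the deductible. Cost to owner: $355. OOP to date $355.
Claim 2 — $746: all of it applies to the deductible. Cost to owner: $746. OOP to date $1,101.
Claim 3 — $499: entire amount goes to the deductible. Owner owes $499 (running OOP $1,600).
Claim 4 — $1,461: $425 finishes the deductible; $1,036 goes to coinsurance; owner's 50% is $518. Owner pays $943; OOP now $2,543.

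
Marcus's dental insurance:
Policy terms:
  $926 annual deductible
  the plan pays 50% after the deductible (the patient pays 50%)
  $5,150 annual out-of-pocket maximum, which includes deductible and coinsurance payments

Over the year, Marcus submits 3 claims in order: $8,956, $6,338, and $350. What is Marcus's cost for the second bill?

Claim 1 — $8,956: $926 finishes the deductible; $8,030 goes to coinsurance; 50% of $8,030 = $4,015. Patient pays $4,941; OOP now $4,941.
Claim 2 — $6,338: 50% coinsurance on $6,338 = $3,169. OOP would hit $8,110 > $5,150, so the cap limits the patient to $5,150 − $4,941 = $209.

$209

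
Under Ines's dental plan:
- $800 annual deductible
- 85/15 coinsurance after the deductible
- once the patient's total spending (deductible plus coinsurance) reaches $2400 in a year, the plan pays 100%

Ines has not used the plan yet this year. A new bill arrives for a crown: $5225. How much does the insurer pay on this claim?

$3761.25

The full $800 deductible is still open; $800 of this bill applies to it.
After the $800 deductible portion, $5225 − $800 = $4425 is subject to coinsurance.
15% of $4425 = $663.75 falls to the patient.
That puts the patient's cost at $800 + $663.75 = $1463.75 before any cap.
Year-to-date out-of-pocket becomes $0 + $1463.75 = $1463.75, still under the $2400 maximum, so no cap applies.
The insurer covers the remainder: $5225 − $1463.75 = $3761.25.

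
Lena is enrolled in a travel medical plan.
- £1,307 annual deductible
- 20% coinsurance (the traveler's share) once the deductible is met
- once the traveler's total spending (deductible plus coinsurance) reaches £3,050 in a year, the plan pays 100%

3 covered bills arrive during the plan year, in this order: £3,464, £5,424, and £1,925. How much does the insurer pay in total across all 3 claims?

Claim 1 (£3,464): deductible takes £1,307, £2,157 remains; coinsurance £2,157 × 20% = £431.40. Traveler owes £1,738.40 (running OOP £1,738.40). Insurer: £3,464 − £1,738.40 = £1,725.60.
Claim 2 (£5,424): deductible met; 20% of £5,424 = £1,084.80. Traveler owes £1,084.80 (running OOP £2,823.20). Plan pays £5,424 − £1,084.80 = £4,339.20.
Claim 3 (£1,925): 20% coinsurance on £1,925 = £385. Adding that to £2,823.20 gives £3,208.20, past the £3,050 cap; traveler pays only £3,050 − £2,823.20 = £226.80. Insurer: £1,925 − £226.80 = £1,698.20.
Insurer total: £1,725.60 + £4,339.20 + £1,698.20 = £7,763.

£7,763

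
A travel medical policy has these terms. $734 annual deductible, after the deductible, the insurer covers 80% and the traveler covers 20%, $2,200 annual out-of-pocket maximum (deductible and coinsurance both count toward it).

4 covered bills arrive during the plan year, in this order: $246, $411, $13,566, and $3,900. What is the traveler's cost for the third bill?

$1,543

Bill 1, $246: all of it applies to the deductible. Traveler pays $246; OOP now $246.
Bill 2, $411: fully absorbed by the deductible. Cost to traveler: $411. OOP to date $657.
Bill 3, $13,566: $77 to deductible, leaving $13,489; traveler's 20% is $2,697.80. Together that's $77 + $2,697.80 = $2,774.80. Adding that to $657 gives $3,431.80, past the $2,200 cap; traveler pays only $2,200 − $657 = $1,543.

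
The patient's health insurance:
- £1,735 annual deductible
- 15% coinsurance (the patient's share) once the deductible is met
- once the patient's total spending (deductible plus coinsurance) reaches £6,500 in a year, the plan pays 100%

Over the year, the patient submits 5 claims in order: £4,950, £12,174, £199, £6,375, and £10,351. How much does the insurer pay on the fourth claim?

Bill 1, £4,950: £1,735 finishes the deductible; £3,215 goes to coinsurance; 15% of £3,215 = £482.25. Cost to patient: £2,217.25. OOP to date £2,217.25. Plan pays £4,950 − £2,217.25 = £2,732.75.
Bill 2, £12,174: 15% coinsurance on £12,174 = £1,826.10. Patient pays £1,826.10; OOP now £4,043.35. Insurer: £12,174 − £1,826.10 = £10,347.90.
Bill 3, £199: 15% coinsurance on £199 = £29.85. Patient owes £29.85 (running OOP £4,073.20). Insurer: £199 − £29.85 = £169.15.
Bill 4, £6,375: deductible already satisfied, so patient's share is 15% × £6,375 = £956.25. Patient owes £956.25 (running OOP £5,029.45). Insurer: £6,375 − £956.25 = £5,418.75.

£5,418.75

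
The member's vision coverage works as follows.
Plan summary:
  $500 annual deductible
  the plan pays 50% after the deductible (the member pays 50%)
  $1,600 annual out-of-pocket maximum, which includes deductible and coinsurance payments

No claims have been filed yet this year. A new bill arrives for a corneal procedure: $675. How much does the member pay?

The full $500 deductible is still open; $500 of this bill applies to it.
After the $500 deductible portion, $675 − $500 = $175 is subject to coinsurance.
50% of $175 = $87.50 falls to the member.
So the member owes $500 + $87.50 = $587.50 before any cap.
Total out-of-pocket so far would be $0 + $587.50 = $587.50, below the $1,600 cap — no reduction.

$587.50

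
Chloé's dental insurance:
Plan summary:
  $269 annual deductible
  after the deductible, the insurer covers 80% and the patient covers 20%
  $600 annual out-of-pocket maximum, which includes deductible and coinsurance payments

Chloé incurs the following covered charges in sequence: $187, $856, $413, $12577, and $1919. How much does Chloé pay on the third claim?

$82.60

Bill 1, $187: fully absorbed by the deductible. Patient owes $187 (running OOP $187).
Bill 2, $856: deductible takes $82, $774 remains; 20% of $774 = $154.80. Patient pays $236.80; OOP now $423.80.
Bill 3, $413: 20% coinsurance on $413 = $82.60. Cost to patient: $82.60. OOP to date $506.40.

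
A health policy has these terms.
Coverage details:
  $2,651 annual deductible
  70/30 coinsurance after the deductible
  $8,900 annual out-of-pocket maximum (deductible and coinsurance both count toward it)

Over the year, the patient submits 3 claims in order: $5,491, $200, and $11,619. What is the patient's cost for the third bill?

Claim 1 — $5,491: $2,651 finishes the deductible; $2,840 goes to coinsurance; coinsurance $2,840 × 30% = $852. Patient pays $3,503; OOP now $3,503.
Claim 2 — $200: deductible met; 30% of $200 = $60. Patient owes $60 (running OOP $3,563).
Claim 3 — $11,619: 30% coinsurance on $11,619 = $3,485.70. Cost to patient: $3,485.70. OOP to date $7,048.70.

$3,485.70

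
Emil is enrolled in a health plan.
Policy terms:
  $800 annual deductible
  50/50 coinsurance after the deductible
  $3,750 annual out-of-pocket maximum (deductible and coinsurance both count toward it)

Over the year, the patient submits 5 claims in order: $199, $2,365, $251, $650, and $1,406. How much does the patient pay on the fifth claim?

$703

Claim 1 — $199: entire amount goes to the deductible. Patient owes $199 (running OOP $199).
Claim 2 — $2,365: $601 to deductible, leaving $1,764; coinsurance $1,764 × 50% = $882. Cost to patient: $1,483. OOP to date $1,682.
Claim 3 — $251: 50% coinsurance on $251 = $125.50. Patient pays $125.50; OOP now $1,807.50.
Claim 4 — $650: deductible already satisfied, so patient's share is 50% × $650 = $325. Patient pays $325; OOP now $2,132.50.
Claim 5 — $1,406: deductible met; 50% of $1,406 = $703. Cost to patient: $703. OOP to date $2,835.50.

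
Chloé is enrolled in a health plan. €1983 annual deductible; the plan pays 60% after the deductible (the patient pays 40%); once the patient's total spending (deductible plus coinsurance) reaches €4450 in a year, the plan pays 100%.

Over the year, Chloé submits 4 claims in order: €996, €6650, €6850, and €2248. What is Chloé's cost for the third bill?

€201.80

#1 (€996): entire amount goes to the deductible. Patient pays €996; OOP now €996.
#2 (€6650): €987 finishes the deductible; €5663 goes to coinsurance; 40% of €5663 = €2265.20. Patient pays €3252.20; OOP now €4248.20.
#3 (€6850): deductible already satisfied, so patient's share is 40% × €6850 = €2740. Adding that to €4248.20 gives €6988.20, past the €4450 cap; patient pays only €4450 − €4248.20 = €201.80.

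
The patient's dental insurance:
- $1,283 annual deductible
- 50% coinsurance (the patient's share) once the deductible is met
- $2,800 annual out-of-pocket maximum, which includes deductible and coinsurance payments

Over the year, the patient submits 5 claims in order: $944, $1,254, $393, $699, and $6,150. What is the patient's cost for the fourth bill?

$349.50

Claim 1 — $944: fully absorbed by the deductible. Cost to patient: $944. OOP to date $944.
Claim 2 — $1,254: $339 to deductible, leaving $915; coinsurance $915 × 50% = $457.50. Cost to patient: $796.50. OOP to date $1,740.50.
Claim 3 — $393: deductible already satisfied, so patient's share is 50% × $393 = $196.50. Patient owes $196.50 (running OOP $1,937).
Claim 4 — $699: 50% coinsurance on $699 = $349.50. Patient pays $349.50; OOP now $2,286.50.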